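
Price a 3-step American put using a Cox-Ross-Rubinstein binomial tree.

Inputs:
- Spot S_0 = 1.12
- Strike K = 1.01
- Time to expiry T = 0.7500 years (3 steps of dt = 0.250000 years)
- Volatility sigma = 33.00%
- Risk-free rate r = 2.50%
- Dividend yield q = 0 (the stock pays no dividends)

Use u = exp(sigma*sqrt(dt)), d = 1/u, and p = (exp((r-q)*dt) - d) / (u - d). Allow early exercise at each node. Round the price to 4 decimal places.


dt = T/N = 0.250000
u = exp(sigma*sqrt(dt)) = 1.179393; d = 1/u = 0.847894
p = (exp((r-q)*dt) - d) / (u - d) = 0.477756
Discount per step: exp(-r*dt) = 0.993769
Stock lattice S(k, i) with i counting down-moves:
  k=0: S(0,0) = 1.1200
  k=1: S(1,0) = 1.3209; S(1,1) = 0.9496
  k=2: S(2,0) = 1.5579; S(2,1) = 1.1200; S(2,2) = 0.8052
  k=3: S(3,0) = 1.8374; S(3,1) = 1.3209; S(3,2) = 0.9496; S(3,3) = 0.6827
Terminal payoffs V(N, i) = max(K - S_T, 0):
  V(3,0) = 0.000000; V(3,1) = 0.000000; V(3,2) = 0.060359; V(3,3) = 0.327281
Backward induction: V(k, i) = exp(-r*dt) * [p * V(k+1, i) + (1-p) * V(k+1, i+1)]; then take max(V_cont, immediate exercise) for American.
  V(2,0) = exp(-r*dt) * [p*0.000000 + (1-p)*0.000000] = 0.000000; exercise = 0.000000; V(2,0) = max -> 0.000000
  V(2,1) = exp(-r*dt) * [p*0.000000 + (1-p)*0.060359] = 0.031326; exercise = 0.000000; V(2,1) = max -> 0.031326
  V(2,2) = exp(-r*dt) * [p*0.060359 + (1-p)*0.327281] = 0.198513; exercise = 0.204805; V(2,2) = max -> 0.204805
  V(1,0) = exp(-r*dt) * [p*0.000000 + (1-p)*0.031326] = 0.016258; exercise = 0.000000; V(1,0) = max -> 0.016258
  V(1,1) = exp(-r*dt) * [p*0.031326 + (1-p)*0.204805] = 0.121165; exercise = 0.060359; V(1,1) = max -> 0.121165
  V(0,0) = exp(-r*dt) * [p*0.016258 + (1-p)*0.121165] = 0.070602; exercise = 0.000000; V(0,0) = max -> 0.070602

Answer: Price = V(0,0) = 0.0706


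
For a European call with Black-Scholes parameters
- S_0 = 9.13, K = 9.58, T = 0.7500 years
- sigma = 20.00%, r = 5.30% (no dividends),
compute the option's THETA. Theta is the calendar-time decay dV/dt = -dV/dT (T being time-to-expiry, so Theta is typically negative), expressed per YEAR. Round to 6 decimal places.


d1 = 0.0383251034; d2 = -0.1348799774
phi(d1) = 0.3986494020; exp(-qT) = 1.0000000000; exp(-rT) = 0.9610296665
Theta = -S*exp(-qT)*phi(d1)*sigma/(2*sqrt(T)) - r*K*exp(-rT)*N(d2) + q*S*exp(-qT)*N(d1)
N(d1) = 0.5152857621; N(d2) = 0.4463533853; sqrt(T) = 0.8660254038
Term 1 = -9.1300 * 1.0000000000 * 0.3986494020 * 0.2000 / (2 * 0.8660254038) = -0.4202727800
Term 2 = -0.0530 * 9.5800 * 0.9610296665 * 0.4463533853 = -0.2177995640
Term 3 = 0 (no dividend yield, q = 0)
Theta = -0.4202727800 + (-0.2177995640) + (0.0000000000) = -0.638072

Answer: Theta = -0.638072


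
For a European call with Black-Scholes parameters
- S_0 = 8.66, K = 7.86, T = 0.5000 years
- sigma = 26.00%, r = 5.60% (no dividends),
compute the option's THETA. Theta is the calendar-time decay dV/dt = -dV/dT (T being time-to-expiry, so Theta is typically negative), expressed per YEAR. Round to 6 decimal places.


d1 = 0.7714432514; d2 = 0.5875954883
phi(d1) = 0.2962650227; exp(-qT) = 1.0000000000; exp(-rT) = 0.9723883668
Theta = -S*exp(-qT)*phi(d1)*sigma/(2*sqrt(T)) - r*K*exp(-rT)*N(d2) + q*S*exp(-qT)*N(d1)
N(d1) = 0.7797778765; N(d2) = 0.7215980799; sqrt(T) = 0.7071067812
Term 1 = -8.6600 * 1.0000000000 * 0.2962650227 * 0.2600 / (2 * 0.7071067812) = -0.4716899504
Term 2 = -0.0560 * 7.8600 * 0.9723883668 * 0.7215980799 = -0.3088486423
Term 3 = 0 (no dividend yield, q = 0)
Theta = -0.4716899504 + (-0.3088486423) + (0.0000000000) = -0.780539

Answer: Theta = -0.780539


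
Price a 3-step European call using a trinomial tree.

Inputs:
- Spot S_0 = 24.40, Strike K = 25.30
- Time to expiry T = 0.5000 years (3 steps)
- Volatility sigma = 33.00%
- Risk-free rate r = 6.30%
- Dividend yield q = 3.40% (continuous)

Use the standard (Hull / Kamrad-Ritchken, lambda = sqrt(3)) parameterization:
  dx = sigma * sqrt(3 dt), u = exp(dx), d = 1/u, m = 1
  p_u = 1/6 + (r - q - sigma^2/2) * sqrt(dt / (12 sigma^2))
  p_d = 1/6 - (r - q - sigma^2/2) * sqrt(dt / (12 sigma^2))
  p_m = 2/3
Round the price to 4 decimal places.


Answer: Price = V(0,0) = 1.9376

Derivation:
dt = T/N = 0.166667; dx = sigma*sqrt(3*dt) = 0.233345
u = exp(dx) = 1.262817; d = 1/u = 0.791880
p_u = 0.157578, p_m = 0.666667, p_d = 0.175755
Discount per step: exp(-r*dt) = 0.989555
Stock lattice S(k, j) with j the centered position index:
  k=0: S(0,+0) = 24.4000
  k=1: S(1,-1) = 19.3219; S(1,+0) = 24.4000; S(1,+1) = 30.8127
  k=2: S(2,-2) = 15.3006; S(2,-1) = 19.3219; S(2,+0) = 24.4000; S(2,+1) = 30.8127; S(2,+2) = 38.9109
  k=3: S(3,-3) = 12.1162; S(3,-2) = 15.3006; S(3,-1) = 19.3219; S(3,+0) = 24.4000; S(3,+1) = 30.8127; S(3,+2) = 38.9109; S(3,+3) = 49.1373
Terminal payoffs V(N, j) = max(S_T - K, 0):
  V(3,-3) = 0.000000; V(3,-2) = 0.000000; V(3,-1) = 0.000000; V(3,+0) = 0.000000; V(3,+1) = 5.512744; V(3,+2) = 13.610869; V(3,+3) = 23.837321
Backward induction: V(k, j) = exp(-r*dt) * [p_u * V(k+1, j+1) + p_m * V(k+1, j) + p_d * V(k+1, j-1)]
  V(2,-2) = exp(-r*dt) * [p_u*0.000000 + p_m*0.000000 + p_d*0.000000] = 0.000000
  V(2,-1) = exp(-r*dt) * [p_u*0.000000 + p_m*0.000000 + p_d*0.000000] = 0.000000
  V(2,+0) = exp(-r*dt) * [p_u*5.512744 + p_m*0.000000 + p_d*0.000000] = 0.859613
  V(2,+1) = exp(-r*dt) * [p_u*13.610869 + p_m*5.512744 + p_d*0.000000] = 5.759144
  V(2,+2) = exp(-r*dt) * [p_u*23.837321 + p_m*13.610869 + p_d*5.512744] = 13.654909
  V(1,-1) = exp(-r*dt) * [p_u*0.859613 + p_m*0.000000 + p_d*0.000000] = 0.134041
  V(1,+0) = exp(-r*dt) * [p_u*5.759144 + p_m*0.859613 + p_d*0.000000] = 1.465124
  V(1,+1) = exp(-r*dt) * [p_u*13.654909 + p_m*5.759144 + p_d*0.859613] = 6.078066
  V(0,+0) = exp(-r*dt) * [p_u*6.078066 + p_m*1.465124 + p_d*0.134041] = 1.937624


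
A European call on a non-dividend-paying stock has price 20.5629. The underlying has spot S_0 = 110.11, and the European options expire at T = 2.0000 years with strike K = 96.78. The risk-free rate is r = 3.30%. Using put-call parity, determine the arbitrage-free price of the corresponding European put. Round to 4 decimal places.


Answer: Put price = 1.0516

Derivation:
Put-call parity: C - P = S_0 * exp(-qT) - K * exp(-rT).
S_0 * exp(-qT) = 110.1100 * 1.00000000 = 110.11000000
K * exp(-rT) = 96.7800 * 0.93613086 = 90.59874505
P = C - S*exp(-qT) + K*exp(-rT)
P = 20.5629 - 110.11000000 + 90.59874505 = 1.0516


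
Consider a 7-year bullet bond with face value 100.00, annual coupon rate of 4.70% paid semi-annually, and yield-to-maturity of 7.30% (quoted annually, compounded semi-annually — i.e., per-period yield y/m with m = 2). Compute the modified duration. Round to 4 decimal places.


Answer: Modified duration = 5.7438

Derivation:
Coupon per period c = face * coupon_rate / m = 2.350000
Periods per year m = 2; per-period yield y/m = 0.036500
Number of cashflows N = 14
Cashflows (t years, CF_t, discount factor 1/(1+y/m)^(m*t), PV):
  t = 0.5000: CF_t = 2.350000, DF = 0.964785, PV = 2.267246
  t = 1.0000: CF_t = 2.350000, DF = 0.930811, PV = 2.187405
  t = 1.5000: CF_t = 2.350000, DF = 0.898033, PV = 2.110377
  t = 2.0000: CF_t = 2.350000, DF = 0.866409, PV = 2.036060
  t = 2.5000: CF_t = 2.350000, DF = 0.835898, PV = 1.964361
  t = 3.0000: CF_t = 2.350000, DF = 0.806462, PV = 1.895187
  t = 3.5000: CF_t = 2.350000, DF = 0.778063, PV = 1.828448
  t = 4.0000: CF_t = 2.350000, DF = 0.750664, PV = 1.764060
  t = 4.5000: CF_t = 2.350000, DF = 0.724230, PV = 1.701939
  t = 5.0000: CF_t = 2.350000, DF = 0.698726, PV = 1.642006
  t = 5.5000: CF_t = 2.350000, DF = 0.674121, PV = 1.584184
  t = 6.0000: CF_t = 2.350000, DF = 0.650382, PV = 1.528397
  t = 6.5000: CF_t = 2.350000, DF = 0.627479, PV = 1.474575
  t = 7.0000: CF_t = 102.350000, DF = 0.605382, PV = 61.960877
Price P = sum_t PV_t = 85.945123
First compute Macaulay numerator sum_t t * PV_t:
  t * PV_t at t = 0.5000: 1.133623
  t * PV_t at t = 1.0000: 2.187405
  t * PV_t at t = 1.5000: 3.165565
  t * PV_t at t = 2.0000: 4.072121
  t * PV_t at t = 2.5000: 4.910903
  t * PV_t at t = 3.0000: 5.685560
  t * PV_t at t = 3.5000: 6.399570
  t * PV_t at t = 4.0000: 7.056241
  t * PV_t at t = 4.5000: 7.658728
  t * PV_t at t = 5.0000: 8.210031
  t * PV_t at t = 5.5000: 8.713009
  t * PV_t at t = 6.0000: 9.170382
  t * PV_t at t = 6.5000: 9.584738
  t * PV_t at t = 7.0000: 433.726140
Macaulay duration D = 511.674015 / 85.945123 = 5.953497
Modified duration = D / (1 + y/m) = 5.953497 / (1 + 0.036500) = 5.743846


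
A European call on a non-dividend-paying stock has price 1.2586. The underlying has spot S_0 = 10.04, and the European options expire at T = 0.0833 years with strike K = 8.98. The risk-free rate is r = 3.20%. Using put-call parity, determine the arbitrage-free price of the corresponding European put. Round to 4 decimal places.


Answer: Put price = 0.1747

Derivation:
Put-call parity: C - P = S_0 * exp(-qT) - K * exp(-rT).
S_0 * exp(-qT) = 10.0400 * 1.00000000 = 10.04000000
K * exp(-rT) = 8.9800 * 0.99733795 = 8.95609479
P = C - S*exp(-qT) + K*exp(-rT)
P = 1.2586 - 10.04000000 + 8.95609479 = 0.1747


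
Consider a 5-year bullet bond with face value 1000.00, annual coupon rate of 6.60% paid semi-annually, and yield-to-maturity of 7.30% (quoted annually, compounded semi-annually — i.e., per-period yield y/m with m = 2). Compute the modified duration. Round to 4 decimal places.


Answer: Modified duration = 4.1751

Derivation:
Coupon per period c = face * coupon_rate / m = 33.000000
Periods per year m = 2; per-period yield y/m = 0.036500
Number of cashflows N = 10
Cashflows (t years, CF_t, discount factor 1/(1+y/m)^(m*t), PV):
  t = 0.5000: CF_t = 33.000000, DF = 0.964785, PV = 31.837916
  t = 1.0000: CF_t = 33.000000, DF = 0.930811, PV = 30.716755
  t = 1.5000: CF_t = 33.000000, DF = 0.898033, PV = 29.635074
  t = 2.0000: CF_t = 33.000000, DF = 0.866409, PV = 28.591485
  t = 2.5000: CF_t = 33.000000, DF = 0.835898, PV = 27.584646
  t = 3.0000: CF_t = 33.000000, DF = 0.806462, PV = 26.613261
  t = 3.5000: CF_t = 33.000000, DF = 0.778063, PV = 25.676084
  t = 4.0000: CF_t = 33.000000, DF = 0.750664, PV = 24.771910
  t = 4.5000: CF_t = 33.000000, DF = 0.724230, PV = 23.899575
  t = 5.0000: CF_t = 1033.000000, DF = 0.698726, PV = 721.784011
Price P = sum_t PV_t = 971.110717
First compute Macaulay numerator sum_t t * PV_t:
  t * PV_t at t = 0.5000: 15.918958
  t * PV_t at t = 1.0000: 30.716755
  t * PV_t at t = 1.5000: 44.452611
  t * PV_t at t = 2.0000: 57.182970
  t * PV_t at t = 2.5000: 68.961614
  t * PV_t at t = 3.0000: 79.839784
  t * PV_t at t = 3.5000: 89.866295
  t * PV_t at t = 4.0000: 99.087639
  t * PV_t at t = 4.5000: 107.548088
  t * PV_t at t = 5.0000: 3608.920054
Macaulay duration D = 4202.494770 / 971.110717 = 4.327514
Modified duration = D / (1 + y/m) = 4.327514 / (1 + 0.036500) = 4.175122


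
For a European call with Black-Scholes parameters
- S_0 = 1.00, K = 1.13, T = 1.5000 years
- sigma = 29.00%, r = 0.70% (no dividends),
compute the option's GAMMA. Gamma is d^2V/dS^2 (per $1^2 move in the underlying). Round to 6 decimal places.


Answer: Gamma = 1.112740

Derivation:
d1 = -0.1369535976; d2 = -0.4921296103
phi(d1) = 0.3952184310; exp(-qT) = 1.0000000000; exp(-rT) = 0.9895549326
Gamma = exp(-qT) * phi(d1) / (S * sigma * sqrt(T)) = 1.0000000000 * 0.3952184310 / (1.0000 * 0.2900 * 1.2247448714) = 1.112740


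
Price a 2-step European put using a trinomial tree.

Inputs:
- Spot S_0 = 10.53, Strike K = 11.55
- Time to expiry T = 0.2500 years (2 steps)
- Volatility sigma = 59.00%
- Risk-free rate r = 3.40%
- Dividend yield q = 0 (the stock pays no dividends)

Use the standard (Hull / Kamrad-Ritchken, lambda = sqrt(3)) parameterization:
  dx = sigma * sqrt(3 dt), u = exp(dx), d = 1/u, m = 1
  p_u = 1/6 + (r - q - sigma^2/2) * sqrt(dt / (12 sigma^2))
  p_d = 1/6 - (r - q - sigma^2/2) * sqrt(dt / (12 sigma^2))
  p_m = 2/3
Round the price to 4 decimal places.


dt = T/N = 0.125000; dx = sigma*sqrt(3*dt) = 0.361300
u = exp(dx) = 1.435194; d = 1/u = 0.696770
p_u = 0.142440, p_m = 0.666667, p_d = 0.190893
Discount per step: exp(-r*dt) = 0.995759
Stock lattice S(k, j) with j the centered position index:
  k=0: S(0,+0) = 10.5300
  k=1: S(1,-1) = 7.3370; S(1,+0) = 10.5300; S(1,+1) = 15.1126
  k=2: S(2,-2) = 5.1122; S(2,-1) = 7.3370; S(2,+0) = 10.5300; S(2,+1) = 15.1126; S(2,+2) = 21.6895
Terminal payoffs V(N, j) = max(K - S_T, 0):
  V(2,-2) = 6.437805; V(2,-1) = 4.213011; V(2,+0) = 1.020000; V(2,+1) = 0.000000; V(2,+2) = 0.000000
Backward induction: V(k, j) = exp(-r*dt) * [p_u * V(k+1, j+1) + p_m * V(k+1, j) + p_d * V(k+1, j-1)]
  V(1,-1) = exp(-r*dt) * [p_u*1.020000 + p_m*4.213011 + p_d*6.437805] = 4.165158
  V(1,+0) = exp(-r*dt) * [p_u*0.000000 + p_m*1.020000 + p_d*4.213011] = 1.477941
  V(1,+1) = exp(-r*dt) * [p_u*0.000000 + p_m*0.000000 + p_d*1.020000] = 0.193886
  V(0,+0) = exp(-r*dt) * [p_u*0.193886 + p_m*1.477941 + p_d*4.165158] = 1.800345

Answer: Price = V(0,0) = 1.8003


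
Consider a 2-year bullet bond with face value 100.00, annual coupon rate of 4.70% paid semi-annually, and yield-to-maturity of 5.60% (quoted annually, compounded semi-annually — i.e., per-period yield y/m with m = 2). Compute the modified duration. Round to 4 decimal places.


Answer: Modified duration = 1.8789

Derivation:
Coupon per period c = face * coupon_rate / m = 2.350000
Periods per year m = 2; per-period yield y/m = 0.028000
Number of cashflows N = 4
Cashflows (t years, CF_t, discount factor 1/(1+y/m)^(m*t), PV):
  t = 0.5000: CF_t = 2.350000, DF = 0.972763, PV = 2.285992
  t = 1.0000: CF_t = 2.350000, DF = 0.946267, PV = 2.223728
  t = 1.5000: CF_t = 2.350000, DF = 0.920493, PV = 2.163159
  t = 2.0000: CF_t = 102.350000, DF = 0.895422, PV = 91.646395
Price P = sum_t PV_t = 98.319275
First compute Macaulay numerator sum_t t * PV_t:
  t * PV_t at t = 0.5000: 1.142996
  t * PV_t at t = 1.0000: 2.223728
  t * PV_t at t = 1.5000: 3.244739
  t * PV_t at t = 2.0000: 183.292791
Macaulay duration D = 189.904254 / 98.319275 = 1.931506
Modified duration = D / (1 + y/m) = 1.931506 / (1 + 0.028000) = 1.878897


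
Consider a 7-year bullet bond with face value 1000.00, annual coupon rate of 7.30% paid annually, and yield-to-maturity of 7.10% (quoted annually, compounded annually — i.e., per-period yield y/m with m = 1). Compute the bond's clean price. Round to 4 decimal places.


Answer: Price = 1010.7411

Derivation:
Coupon per period c = face * coupon_rate / m = 73.000000
Periods per year m = 1; per-period yield y/m = 0.071000
Number of cashflows N = 7
Cashflows (t years, CF_t, discount factor 1/(1+y/m)^(m*t), PV):
  t = 1.0000: CF_t = 73.000000, DF = 0.933707, PV = 68.160598
  t = 2.0000: CF_t = 73.000000, DF = 0.871808, PV = 63.642015
  t = 3.0000: CF_t = 73.000000, DF = 0.814013, PV = 59.422983
  t = 4.0000: CF_t = 73.000000, DF = 0.760050, PV = 55.483644
  t = 5.0000: CF_t = 73.000000, DF = 0.709664, PV = 51.805457
  t = 6.0000: CF_t = 73.000000, DF = 0.662618, PV = 48.371108
  t = 7.0000: CF_t = 1073.000000, DF = 0.618691, PV = 663.855299
Price P = sum_t PV_t = 1010.741102


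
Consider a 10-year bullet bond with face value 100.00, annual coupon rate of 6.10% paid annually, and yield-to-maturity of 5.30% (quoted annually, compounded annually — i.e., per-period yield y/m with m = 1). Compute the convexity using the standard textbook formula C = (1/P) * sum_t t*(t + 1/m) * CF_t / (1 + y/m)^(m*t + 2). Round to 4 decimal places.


Answer: Convexity = 71.1773

Derivation:
Coupon per period c = face * coupon_rate / m = 6.100000
Periods per year m = 1; per-period yield y/m = 0.053000
Number of cashflows N = 10
Cashflows (t years, CF_t, discount factor 1/(1+y/m)^(m*t), PV):
  t = 1.0000: CF_t = 6.100000, DF = 0.949668, PV = 5.792972
  t = 2.0000: CF_t = 6.100000, DF = 0.901869, PV = 5.501398
  t = 3.0000: CF_t = 6.100000, DF = 0.856475, PV = 5.224500
  t = 4.0000: CF_t = 6.100000, DF = 0.813367, PV = 4.961538
  t = 5.0000: CF_t = 6.100000, DF = 0.772428, PV = 4.711812
  t = 6.0000: CF_t = 6.100000, DF = 0.733550, PV = 4.474656
  t = 7.0000: CF_t = 6.100000, DF = 0.696629, PV = 4.249435
  t = 8.0000: CF_t = 6.100000, DF = 0.661566, PV = 4.035551
  t = 9.0000: CF_t = 6.100000, DF = 0.628268, PV = 3.832432
  t = 10.0000: CF_t = 106.100000, DF = 0.596645, PV = 63.304076
Price P = sum_t PV_t = 106.088371
Convexity numerator sum_t t*(t + 1/m) * CF_t / (1+y/m)^(m*t + 2):
  t = 1.0000: term = 10.449000
  t = 2.0000: term = 29.769230
  t = 3.0000: term = 56.541747
  t = 4.0000: term = 89.493111
  t = 5.0000: term = 127.483064
  t = 6.0000: term = 169.493152
  t = 7.0000: term = 214.616210
  t = 8.0000: term = 262.046655
  t = 9.0000: term = 311.071527
  t = 10.0000: term = 6280.115265
Convexity = (1/P) * sum = 7551.078960 / 106.088371 = 71.177254


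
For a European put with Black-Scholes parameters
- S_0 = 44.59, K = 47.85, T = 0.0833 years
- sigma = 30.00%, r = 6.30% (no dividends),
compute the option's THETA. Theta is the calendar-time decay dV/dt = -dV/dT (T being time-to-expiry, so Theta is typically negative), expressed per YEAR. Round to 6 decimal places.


Answer: Theta = -4.818747

Derivation:
d1 = -0.7110347538; d2 = -0.7976199719
phi(d1) = 0.3098324090; exp(-qT) = 1.0000000000; exp(-rT) = 0.9947658462
Theta = -S*exp(-qT)*phi(d1)*sigma/(2*sqrt(T)) + r*K*exp(-rT)*N(-d2) - q*S*exp(-qT)*N(-d1)
N(-d1) = 0.7614686501; N(-d2) = 0.7874544712; sqrt(T) = 0.2886173938
Term 1 = -44.5900 * 1.0000000000 * 0.3098324090 * 0.3000 / (2 * 0.2886173938) = -7.1801426806
Term 2 = 0.0630 * 47.8500 * 0.9947658462 * 0.7874544712 = 2.3613959326
Term 3 = 0 (no dividend yield, q = 0)
Theta = -7.1801426806 + (2.3613959326) + (0.0000000000) = -4.818747


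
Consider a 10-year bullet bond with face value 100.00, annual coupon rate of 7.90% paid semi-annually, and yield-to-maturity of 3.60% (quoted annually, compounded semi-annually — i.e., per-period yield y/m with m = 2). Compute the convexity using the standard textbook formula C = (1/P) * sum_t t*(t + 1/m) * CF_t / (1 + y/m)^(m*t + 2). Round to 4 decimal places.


Answer: Convexity = 68.7061

Derivation:
Coupon per period c = face * coupon_rate / m = 3.950000
Periods per year m = 2; per-period yield y/m = 0.018000
Number of cashflows N = 20
Cashflows (t years, CF_t, discount factor 1/(1+y/m)^(m*t), PV):
  t = 0.5000: CF_t = 3.950000, DF = 0.982318, PV = 3.880157
  t = 1.0000: CF_t = 3.950000, DF = 0.964949, PV = 3.811549
  t = 1.5000: CF_t = 3.950000, DF = 0.947887, PV = 3.744155
  t = 2.0000: CF_t = 3.950000, DF = 0.931127, PV = 3.677951
  t = 2.5000: CF_t = 3.950000, DF = 0.914663, PV = 3.612919
  t = 3.0000: CF_t = 3.950000, DF = 0.898490, PV = 3.549036
  t = 3.5000: CF_t = 3.950000, DF = 0.882603, PV = 3.486283
  t = 4.0000: CF_t = 3.950000, DF = 0.866997, PV = 3.424640
  t = 4.5000: CF_t = 3.950000, DF = 0.851667, PV = 3.364086
  t = 5.0000: CF_t = 3.950000, DF = 0.836608, PV = 3.304603
  t = 5.5000: CF_t = 3.950000, DF = 0.821816, PV = 3.246172
  t = 6.0000: CF_t = 3.950000, DF = 0.807285, PV = 3.188774
  t = 6.5000: CF_t = 3.950000, DF = 0.793010, PV = 3.132391
  t = 7.0000: CF_t = 3.950000, DF = 0.778989, PV = 3.077005
  t = 7.5000: CF_t = 3.950000, DF = 0.765215, PV = 3.022598
  t = 8.0000: CF_t = 3.950000, DF = 0.751684, PV = 2.969153
  t = 8.5000: CF_t = 3.950000, DF = 0.738393, PV = 2.916654
  t = 9.0000: CF_t = 3.950000, DF = 0.725337, PV = 2.865082
  t = 9.5000: CF_t = 3.950000, DF = 0.712512, PV = 2.814423
  t = 10.0000: CF_t = 103.950000, DF = 0.699914, PV = 72.756020
Price P = sum_t PV_t = 135.843652
Convexity numerator sum_t t*(t + 1/m) * CF_t / (1+y/m)^(m*t + 2):
  t = 0.5000: term = 1.872077
  t = 1.0000: term = 5.516927
  t = 1.5000: term = 10.838757
  t = 2.0000: term = 17.745181
  t = 2.5000: term = 26.147123
  t = 3.0000: term = 35.958716
  t = 3.5000: term = 47.097204
  t = 4.0000: term = 59.482857
  t = 4.5000: term = 73.038872
  t = 5.0000: term = 87.691289
  t = 5.5000: term = 103.368906
  t = 6.0000: term = 120.003195
  t = 6.5000: term = 137.528220
  t = 7.0000: term = 155.880558
  t = 7.5000: term = 174.999223
  t = 8.0000: term = 194.825592
  t = 8.5000: term = 215.303331
  t = 9.0000: term = 236.378325
  t = 9.5000: term = 257.998608
  t = 10.0000: term = 7371.615537
Convexity = (1/P) * sum = 9333.290498 / 135.843652 = 68.706122


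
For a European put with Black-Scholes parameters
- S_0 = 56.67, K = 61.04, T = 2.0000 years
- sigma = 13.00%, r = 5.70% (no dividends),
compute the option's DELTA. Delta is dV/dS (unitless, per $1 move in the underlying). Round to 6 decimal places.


Answer: Delta = -0.379061

Derivation:
d1 = 0.3079481754; d2 = 0.1241004123
phi(d1) = 0.3804674797; exp(-qT) = 1.0000000000; exp(-rT) = 0.8922579559
N(-d1) = 0.3790608836
Delta = -exp(-qT) * N(-d1) = -1.0000000000 * 0.3790608836 = -0.379061


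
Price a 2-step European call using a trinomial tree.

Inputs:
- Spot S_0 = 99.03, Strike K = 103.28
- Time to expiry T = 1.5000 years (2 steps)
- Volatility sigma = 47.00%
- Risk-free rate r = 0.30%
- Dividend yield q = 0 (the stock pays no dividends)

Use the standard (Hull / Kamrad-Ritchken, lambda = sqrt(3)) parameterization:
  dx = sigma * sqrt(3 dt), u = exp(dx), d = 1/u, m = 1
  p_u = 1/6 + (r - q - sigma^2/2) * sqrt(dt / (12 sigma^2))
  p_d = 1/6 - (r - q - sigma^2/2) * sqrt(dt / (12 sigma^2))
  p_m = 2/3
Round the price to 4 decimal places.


Answer: Price = V(0,0) = 17.7303

Derivation:
dt = T/N = 0.750000; dx = sigma*sqrt(3*dt) = 0.705000
u = exp(dx) = 2.023847; d = 1/u = 0.494109
p_u = 0.109512, p_m = 0.666667, p_d = 0.223821
Discount per step: exp(-r*dt) = 0.997753
Stock lattice S(k, j) with j the centered position index:
  k=0: S(0,+0) = 99.0300
  k=1: S(1,-1) = 48.9316; S(1,+0) = 99.0300; S(1,+1) = 200.4215
  k=2: S(2,-2) = 24.1775; S(2,-1) = 48.9316; S(2,+0) = 99.0300; S(2,+1) = 200.4215; S(2,+2) = 405.6225
Terminal payoffs V(N, j) = max(S_T - K, 0):
  V(2,-2) = 0.000000; V(2,-1) = 0.000000; V(2,+0) = 0.000000; V(2,+1) = 97.141537; V(2,+2) = 302.342464
Backward induction: V(k, j) = exp(-r*dt) * [p_u * V(k+1, j+1) + p_m * V(k+1, j) + p_d * V(k+1, j-1)]
  V(1,-1) = exp(-r*dt) * [p_u*0.000000 + p_m*0.000000 + p_d*0.000000] = 0.000000
  V(1,+0) = exp(-r*dt) * [p_u*97.141537 + p_m*0.000000 + p_d*0.000000] = 10.614295
  V(1,+1) = exp(-r*dt) * [p_u*302.342464 + p_m*97.141537 + p_d*0.000000] = 97.651314
  V(0,+0) = exp(-r*dt) * [p_u*97.651314 + p_m*10.614295 + p_d*0.000000] = 17.730289


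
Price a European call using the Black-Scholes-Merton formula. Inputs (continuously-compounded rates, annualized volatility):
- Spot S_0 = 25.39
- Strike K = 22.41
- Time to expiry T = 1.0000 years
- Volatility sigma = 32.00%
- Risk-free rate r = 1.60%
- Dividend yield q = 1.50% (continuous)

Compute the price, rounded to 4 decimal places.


Answer: Price = 4.6964

Derivation:
d1 = (ln(S/K) + (r - q + 0.5*sigma^2) * T) / (sigma * sqrt(T)) = 0.55327534
d2 = d1 - sigma * sqrt(T) = 0.23327534
exp(-rT) = 0.98412732; exp(-qT) = 0.98511194
C = S_0 * exp(-qT) * N(d1) - K * exp(-rT) * N(d2)
N(d1) = 0.70996256; N(d2) = 0.59222620
C = 25.3900 * 0.98511194 * 0.70996256 - 22.4100 * 0.98412732 * 0.59222620 = 4.6964


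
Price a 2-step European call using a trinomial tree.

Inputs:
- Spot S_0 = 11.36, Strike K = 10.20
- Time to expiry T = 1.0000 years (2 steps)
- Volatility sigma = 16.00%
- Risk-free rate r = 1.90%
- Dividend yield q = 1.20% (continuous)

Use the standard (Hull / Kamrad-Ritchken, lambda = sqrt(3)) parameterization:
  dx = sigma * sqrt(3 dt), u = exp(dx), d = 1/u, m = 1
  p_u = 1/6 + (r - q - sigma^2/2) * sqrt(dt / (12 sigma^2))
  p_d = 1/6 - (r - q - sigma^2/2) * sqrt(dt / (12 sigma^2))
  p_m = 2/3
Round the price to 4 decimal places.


Answer: Price = V(0,0) = 1.4876

Derivation:
dt = T/N = 0.500000; dx = sigma*sqrt(3*dt) = 0.195959
u = exp(dx) = 1.216477; d = 1/u = 0.822046
p_u = 0.159267, p_m = 0.666667, p_d = 0.174066
Discount per step: exp(-r*dt) = 0.990545
Stock lattice S(k, j) with j the centered position index:
  k=0: S(0,+0) = 11.3600
  k=1: S(1,-1) = 9.3384; S(1,+0) = 11.3600; S(1,+1) = 13.8192
  k=2: S(2,-2) = 7.6766; S(2,-1) = 9.3384; S(2,+0) = 11.3600; S(2,+1) = 13.8192; S(2,+2) = 16.8107
Terminal payoffs V(N, j) = max(S_T - K, 0):
  V(2,-2) = 0.000000; V(2,-1) = 0.000000; V(2,+0) = 1.160000; V(2,+1) = 3.619182; V(2,+2) = 6.610720
Backward induction: V(k, j) = exp(-r*dt) * [p_u * V(k+1, j+1) + p_m * V(k+1, j) + p_d * V(k+1, j-1)]
  V(1,-1) = exp(-r*dt) * [p_u*1.160000 + p_m*0.000000 + p_d*0.000000] = 0.183003
  V(1,+0) = exp(-r*dt) * [p_u*3.619182 + p_m*1.160000 + p_d*0.000000] = 1.336988
  V(1,+1) = exp(-r*dt) * [p_u*6.610720 + p_m*3.619182 + p_d*1.160000] = 3.632898
  V(0,+0) = exp(-r*dt) * [p_u*3.632898 + p_m*1.336988 + p_d*0.183003] = 1.487582


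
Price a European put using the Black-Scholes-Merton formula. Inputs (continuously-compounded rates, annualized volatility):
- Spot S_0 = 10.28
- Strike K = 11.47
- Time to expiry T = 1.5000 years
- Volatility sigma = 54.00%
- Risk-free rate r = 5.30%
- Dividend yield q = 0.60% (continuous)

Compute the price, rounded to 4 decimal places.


d1 = (ln(S/K) + (r - q + 0.5*sigma^2) * T) / (sigma * sqrt(T)) = 0.27165949
d2 = d1 - sigma * sqrt(T) = -0.38970274
exp(-rT) = 0.92357802; exp(-qT) = 0.99104038
P = K * exp(-rT) * N(-d2) - S_0 * exp(-qT) * N(-d1)
N(-d1) = 0.39294192; N(-d2) = 0.65162181
P = 11.4700 * 0.92357802 * 0.65162181 - 10.2800 * 0.99104038 * 0.39294192 = 2.8997

Answer: Price = 2.8997


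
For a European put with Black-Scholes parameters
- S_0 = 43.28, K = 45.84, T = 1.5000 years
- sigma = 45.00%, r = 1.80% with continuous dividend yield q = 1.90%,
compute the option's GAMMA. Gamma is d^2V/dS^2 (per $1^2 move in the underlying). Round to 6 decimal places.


Answer: Gamma = 0.016026

Derivation:
d1 = 0.1685767185; d2 = -0.3825584736
phi(d1) = 0.3933137702; exp(-qT) = 0.9719022941; exp(-rT) = 0.9733612415
Gamma = exp(-qT) * phi(d1) / (S * sigma * sqrt(T)) = 0.9719022941 * 0.3933137702 / (43.2800 * 0.4500 * 1.2247448714) = 0.016026


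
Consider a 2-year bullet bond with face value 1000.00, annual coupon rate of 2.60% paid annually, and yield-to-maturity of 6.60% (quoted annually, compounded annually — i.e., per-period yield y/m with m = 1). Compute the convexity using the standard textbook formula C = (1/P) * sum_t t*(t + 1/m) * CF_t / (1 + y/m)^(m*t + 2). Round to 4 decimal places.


Coupon per period c = face * coupon_rate / m = 26.000000
Periods per year m = 1; per-period yield y/m = 0.066000
Number of cashflows N = 2
Cashflows (t years, CF_t, discount factor 1/(1+y/m)^(m*t), PV):
  t = 1.0000: CF_t = 26.000000, DF = 0.938086, PV = 24.390244
  t = 2.0000: CF_t = 1026.000000, DF = 0.880006, PV = 902.886067
Price P = sum_t PV_t = 927.276311
Convexity numerator sum_t t*(t + 1/m) * CF_t / (1+y/m)^(m*t + 2):
  t = 1.0000: term = 42.927118
  t = 2.0000: term = 4767.270472
Convexity = (1/P) * sum = 4810.197590 / 927.276311 = 5.187448

Answer: Convexity = 5.1874


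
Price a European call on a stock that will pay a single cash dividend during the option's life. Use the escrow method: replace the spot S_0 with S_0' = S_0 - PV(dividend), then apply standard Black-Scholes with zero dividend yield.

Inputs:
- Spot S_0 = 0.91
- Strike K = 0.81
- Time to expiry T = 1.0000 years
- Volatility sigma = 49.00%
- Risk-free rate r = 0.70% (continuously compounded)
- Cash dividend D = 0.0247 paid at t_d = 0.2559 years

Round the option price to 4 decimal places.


PV(D) = D * exp(-r * t_d) = 0.0247 * 0.99821030 = 0.02465579
S_0' = S_0 - PV(D) = 0.9100 - 0.02465579 = 0.88534421
d1 = (ln(S_0'/K) + (r + sigma^2/2)*T) / (sigma*sqrt(T)) = 0.44080052
d2 = d1 - sigma*sqrt(T) = -0.04919948
exp(-rT) = 0.99302444
N(d1) = 0.67032129; N(d2) = 0.48038016
C = S_0' * N(d1) - K * exp(-rT) * N(d2) = 0.88534421 * 0.67032129 - 0.8100 * 0.99302444 * 0.48038016 = 0.2071

Answer: Price = 0.2071


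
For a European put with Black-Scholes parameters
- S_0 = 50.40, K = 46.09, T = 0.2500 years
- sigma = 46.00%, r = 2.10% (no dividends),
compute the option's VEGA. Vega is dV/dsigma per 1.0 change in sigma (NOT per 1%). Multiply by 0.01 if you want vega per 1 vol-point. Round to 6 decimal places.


Answer: Vega = 8.752190

Derivation:
d1 = 0.5265007319; d2 = 0.2965007319
phi(d1) = 0.3473091257; exp(-qT) = 1.0000000000; exp(-rT) = 0.9947637572
Vega = S * exp(-qT) * phi(d1) * sqrt(T) = 50.4000 * 1.0000000000 * 0.3473091257 * 0.5000000000 = 8.752190


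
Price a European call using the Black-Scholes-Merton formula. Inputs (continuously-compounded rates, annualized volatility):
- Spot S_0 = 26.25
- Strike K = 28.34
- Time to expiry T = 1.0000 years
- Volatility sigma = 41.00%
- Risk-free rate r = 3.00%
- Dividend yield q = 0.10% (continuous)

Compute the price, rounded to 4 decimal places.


d1 = (ln(S/K) + (r - q + 0.5*sigma^2) * T) / (sigma * sqrt(T)) = 0.08888233
d2 = d1 - sigma * sqrt(T) = -0.32111767
exp(-rT) = 0.97044553; exp(-qT) = 0.99900050
C = S_0 * exp(-qT) * N(d1) - K * exp(-rT) * N(d2)
N(d1) = 0.53541229; N(d2) = 0.37406061
C = 26.2500 * 0.99900050 * 0.53541229 - 28.3400 * 0.97044553 * 0.37406061 = 3.7530

Answer: Price = 3.7530


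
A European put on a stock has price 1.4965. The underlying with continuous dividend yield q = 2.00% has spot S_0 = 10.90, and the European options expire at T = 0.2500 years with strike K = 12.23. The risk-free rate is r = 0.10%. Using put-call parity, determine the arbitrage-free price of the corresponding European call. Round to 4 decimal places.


Answer: Call price = 0.1152

Derivation:
Put-call parity: C - P = S_0 * exp(-qT) - K * exp(-rT).
S_0 * exp(-qT) = 10.9000 * 0.99501248 = 10.84563602
K * exp(-rT) = 12.2300 * 0.99975003 = 12.22694288
C = P + S*exp(-qT) - K*exp(-rT)
C = 1.4965 + 10.84563602 - 12.22694288 = 0.1152


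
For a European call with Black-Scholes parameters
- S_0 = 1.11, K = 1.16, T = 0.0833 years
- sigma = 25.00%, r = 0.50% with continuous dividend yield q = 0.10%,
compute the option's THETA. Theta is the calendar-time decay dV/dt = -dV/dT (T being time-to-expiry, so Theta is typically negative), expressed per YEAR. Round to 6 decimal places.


d1 = -0.5699402140; d2 = -0.6420945624
phi(d1) = 0.3391358695; exp(-qT) = 0.9999167035; exp(-rT) = 0.9995835867
Theta = -S*exp(-qT)*phi(d1)*sigma/(2*sqrt(T)) - r*K*exp(-rT)*N(d2) + q*S*exp(-qT)*N(d1)
N(d1) = 0.2843591243; N(d2) = 0.2604058931; sqrt(T) = 0.2886173938
Term 1 = -1.1100 * 0.9999167035 * 0.3391358695 * 0.2500 / (2 * 0.2886173938) = -0.1630226846
Term 2 = -0.0050 * 1.1600 * 0.9995835867 * 0.2604058931 = -0.0015097252
Term 3 = 0.0010 * 1.1100 * 0.9999167035 * 0.2843591243 = 0.0003156123
Theta = -0.1630226846 + (-0.0015097252) + (0.0003156123) = -0.164217

Answer: Theta = -0.164217


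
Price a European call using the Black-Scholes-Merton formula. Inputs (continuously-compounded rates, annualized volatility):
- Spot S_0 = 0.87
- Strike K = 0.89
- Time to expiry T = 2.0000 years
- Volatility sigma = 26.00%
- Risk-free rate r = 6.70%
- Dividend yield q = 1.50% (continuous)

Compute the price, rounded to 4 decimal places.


Answer: Price = 0.1541

Derivation:
d1 = (ln(S/K) + (r - q + 0.5*sigma^2) * T) / (sigma * sqrt(T)) = 0.40487778
d2 = d1 - sigma * sqrt(T) = 0.03718226
exp(-rT) = 0.87459006; exp(-qT) = 0.97044553
C = S_0 * exp(-qT) * N(d1) - K * exp(-rT) * N(d2)
N(d1) = 0.65721632; N(d2) = 0.51483016
C = 0.8700 * 0.97044553 * 0.65721632 - 0.8900 * 0.87459006 * 0.51483016 = 0.1541


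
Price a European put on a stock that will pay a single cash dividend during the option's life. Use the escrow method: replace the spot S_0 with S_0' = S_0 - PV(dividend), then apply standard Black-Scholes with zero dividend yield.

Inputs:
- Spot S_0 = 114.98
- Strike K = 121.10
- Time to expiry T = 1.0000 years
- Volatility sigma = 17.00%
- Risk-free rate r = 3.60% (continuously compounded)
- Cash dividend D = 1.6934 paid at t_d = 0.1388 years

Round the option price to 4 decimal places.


PV(D) = D * exp(-r * t_d) = 1.6934 * 0.99501566 = 1.68495952
S_0' = S_0 - PV(D) = 114.9800 - 1.68495952 = 113.29504048
d1 = (ln(S_0'/K) + (r + sigma^2/2)*T) / (sigma*sqrt(T)) = -0.09512504
d2 = d1 - sigma*sqrt(T) = -0.26512504
exp(-rT) = 0.96464029
N(-d1) = 0.53789225; N(-d2) = 0.60454343
P = K * exp(-rT) * N(-d2) - S_0' * N(-d1) = 121.1000 * 0.96464029 * 0.60454343 - 113.29504048 * 0.53789225 = 9.6810

Answer: Price = 9.6810


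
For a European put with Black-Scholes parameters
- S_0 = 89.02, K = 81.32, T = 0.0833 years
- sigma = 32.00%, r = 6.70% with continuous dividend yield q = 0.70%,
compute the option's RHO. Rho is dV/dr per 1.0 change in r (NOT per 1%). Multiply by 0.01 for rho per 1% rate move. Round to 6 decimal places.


d1 = 1.0798469376; d2 = 0.9874893716
phi(d1) = 0.2226903054; exp(-qT) = 0.9994170700; exp(-rT) = 0.9944344454
N(-d2) = 0.1617013954
Rho = -K*T*exp(-rT)*N(-d2) = -81.3200 * 0.0833 * 0.9944344454 * 0.1617013954 = -1.089262

Answer: Rho = -1.089262


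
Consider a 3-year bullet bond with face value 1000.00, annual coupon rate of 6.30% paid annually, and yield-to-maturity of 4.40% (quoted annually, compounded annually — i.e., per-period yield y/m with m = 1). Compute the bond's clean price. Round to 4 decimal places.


Coupon per period c = face * coupon_rate / m = 63.000000
Periods per year m = 1; per-period yield y/m = 0.044000
Number of cashflows N = 3
Cashflows (t years, CF_t, discount factor 1/(1+y/m)^(m*t), PV):
  t = 1.0000: CF_t = 63.000000, DF = 0.957854, PV = 60.344828
  t = 2.0000: CF_t = 63.000000, DF = 0.917485, PV = 57.801559
  t = 3.0000: CF_t = 1063.000000, DF = 0.878817, PV = 934.182588
Price P = sum_t PV_t = 1052.328975

Answer: Price = 1052.3290


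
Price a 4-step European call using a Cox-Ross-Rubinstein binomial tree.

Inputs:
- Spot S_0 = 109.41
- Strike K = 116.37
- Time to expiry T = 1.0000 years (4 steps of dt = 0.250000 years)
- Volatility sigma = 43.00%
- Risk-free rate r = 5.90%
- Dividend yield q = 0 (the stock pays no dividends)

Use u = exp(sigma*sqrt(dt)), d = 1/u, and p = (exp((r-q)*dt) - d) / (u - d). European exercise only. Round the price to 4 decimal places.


Answer: Price = V(0,0) = 18.4336

Derivation:
dt = T/N = 0.250000
u = exp(sigma*sqrt(dt)) = 1.239862; d = 1/u = 0.806541
p = (exp((r-q)*dt) - d) / (u - d) = 0.480748
Discount per step: exp(-r*dt) = 0.985358
Stock lattice S(k, i) with i counting down-moves:
  k=0: S(0,0) = 109.4100
  k=1: S(1,0) = 135.6533; S(1,1) = 88.2437
  k=2: S(2,0) = 168.1913; S(2,1) = 109.4100; S(2,2) = 71.1722
  k=3: S(3,0) = 208.5340; S(3,1) = 135.6533; S(3,2) = 88.2437; S(3,3) = 57.4033
  k=4: S(4,0) = 258.5534; S(4,1) = 168.1913; S(4,2) = 109.4100; S(4,3) = 71.1722; S(4,4) = 46.2982
Terminal payoffs V(N, i) = max(S_T - K, 0):
  V(4,0) = 142.183411; V(4,1) = 51.821346; V(4,2) = 0.000000; V(4,3) = 0.000000; V(4,4) = 0.000000
Backward induction: V(k, i) = exp(-r*dt) * [p * V(k+1, i) + (1-p) * V(k+1, i+1)].
  V(3,0) = exp(-r*dt) * [p*142.183411 + (1-p)*51.821346] = 93.867902
  V(3,1) = exp(-r*dt) * [p*51.821346 + (1-p)*0.000000] = 24.548231
  V(3,2) = exp(-r*dt) * [p*0.000000 + (1-p)*0.000000] = 0.000000
  V(3,3) = exp(-r*dt) * [p*0.000000 + (1-p)*0.000000] = 0.000000
  V(2,0) = exp(-r*dt) * [p*93.867902 + (1-p)*24.548231] = 57.026144
  V(2,1) = exp(-r*dt) * [p*24.548231 + (1-p)*0.000000] = 11.628714
  V(2,2) = exp(-r*dt) * [p*0.000000 + (1-p)*0.000000] = 0.000000
  V(1,0) = exp(-r*dt) * [p*57.026144 + (1-p)*11.628714] = 32.963614
  V(1,1) = exp(-r*dt) * [p*11.628714 + (1-p)*0.000000] = 5.508625
  V(0,0) = exp(-r*dt) * [p*32.963614 + (1-p)*5.508625] = 18.433641


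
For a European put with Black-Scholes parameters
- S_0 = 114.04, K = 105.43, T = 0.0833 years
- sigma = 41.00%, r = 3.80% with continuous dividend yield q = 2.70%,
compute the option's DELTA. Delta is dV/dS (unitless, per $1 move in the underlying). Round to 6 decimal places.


d1 = 0.7303085991; d2 = 0.6119754676
phi(d1) = 0.3055585523; exp(-qT) = 0.9977534273; exp(-rT) = 0.9968396046
N(-d1) = 0.2326007866
Delta = -exp(-qT) * N(-d1) = -0.9977534273 * 0.2326007866 = -0.232078

Answer: Delta = -0.232078


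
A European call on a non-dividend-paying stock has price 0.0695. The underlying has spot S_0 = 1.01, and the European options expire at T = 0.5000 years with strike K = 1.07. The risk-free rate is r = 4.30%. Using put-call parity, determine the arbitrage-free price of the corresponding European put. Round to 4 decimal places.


Answer: Put price = 0.1067

Derivation:
Put-call parity: C - P = S_0 * exp(-qT) - K * exp(-rT).
S_0 * exp(-qT) = 1.0100 * 1.00000000 = 1.01000000
K * exp(-rT) = 1.0700 * 0.97872948 = 1.04724054
P = C - S*exp(-qT) + K*exp(-rT)
P = 0.0695 - 1.01000000 + 1.04724054 = 0.1067


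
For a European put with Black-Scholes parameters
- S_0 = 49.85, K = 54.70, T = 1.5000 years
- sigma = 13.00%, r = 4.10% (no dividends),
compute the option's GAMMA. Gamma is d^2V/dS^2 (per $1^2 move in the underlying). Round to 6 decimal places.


d1 = -0.1172628084; d2 = -0.2764796417
phi(d1) = 0.3962088466; exp(-qT) = 1.0000000000; exp(-rT) = 0.9403529457
Gamma = exp(-qT) * phi(d1) / (S * sigma * sqrt(T)) = 1.0000000000 * 0.3962088466 / (49.8500 * 0.1300 * 1.2247448714) = 0.049919

Answer: Gamma = 0.049919


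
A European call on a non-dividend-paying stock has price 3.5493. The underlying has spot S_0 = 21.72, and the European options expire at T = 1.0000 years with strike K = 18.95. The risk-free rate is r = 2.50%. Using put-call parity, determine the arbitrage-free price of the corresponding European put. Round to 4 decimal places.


Answer: Put price = 0.3114

Derivation:
Put-call parity: C - P = S_0 * exp(-qT) - K * exp(-rT).
S_0 * exp(-qT) = 21.7200 * 1.00000000 = 21.72000000
K * exp(-rT) = 18.9500 * 0.97530991 = 18.48212283
P = C - S*exp(-qT) + K*exp(-rT)
P = 3.5493 - 21.72000000 + 18.48212283 = 0.3114


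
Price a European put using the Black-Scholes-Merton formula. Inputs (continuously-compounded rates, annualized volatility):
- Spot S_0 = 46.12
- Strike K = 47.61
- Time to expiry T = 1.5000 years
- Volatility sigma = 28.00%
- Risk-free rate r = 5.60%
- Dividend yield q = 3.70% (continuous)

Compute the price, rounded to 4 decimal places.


Answer: Price = 6.0220

Derivation:
d1 = (ln(S/K) + (r - q + 0.5*sigma^2) * T) / (sigma * sqrt(T)) = 0.16185258
d2 = d1 - sigma * sqrt(T) = -0.18107599
exp(-rT) = 0.91943126; exp(-qT) = 0.94601202
P = K * exp(-rT) * N(-d2) - S_0 * exp(-qT) * N(-d1)
N(-d1) = 0.43571097; N(-d2) = 0.57184603
P = 47.6100 * 0.91943126 * 0.57184603 - 46.1200 * 0.94601202 * 0.43571097 = 6.0220


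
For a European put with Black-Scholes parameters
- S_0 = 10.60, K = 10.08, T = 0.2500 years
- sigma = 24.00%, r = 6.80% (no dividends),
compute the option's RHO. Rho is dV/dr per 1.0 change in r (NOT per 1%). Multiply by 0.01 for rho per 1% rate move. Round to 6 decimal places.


d1 = 0.6208394873; d2 = 0.5008394873
phi(d1) = 0.3290125551; exp(-qT) = 1.0000000000; exp(-rT) = 0.9831436846
N(-d2) = 0.3082420464
Rho = -K*T*exp(-rT)*N(-d2) = -10.0800 * 0.2500 * 0.9831436846 * 0.3082420464 = -0.763676

Answer: Rho = -0.763676


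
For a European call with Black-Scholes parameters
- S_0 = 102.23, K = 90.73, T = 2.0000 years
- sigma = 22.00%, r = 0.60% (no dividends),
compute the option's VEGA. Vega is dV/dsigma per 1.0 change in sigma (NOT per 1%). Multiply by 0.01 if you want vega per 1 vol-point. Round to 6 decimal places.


d1 = 0.5776969629; d2 = 0.2665699792
phi(d1) = 0.3376297414; exp(-qT) = 1.0000000000; exp(-rT) = 0.9880717129
Vega = S * exp(-qT) * phi(d1) * sqrt(T) = 102.2300 * 1.0000000000 * 0.3376297414 * 1.4142135624 = 48.812838

Answer: Vega = 48.812838


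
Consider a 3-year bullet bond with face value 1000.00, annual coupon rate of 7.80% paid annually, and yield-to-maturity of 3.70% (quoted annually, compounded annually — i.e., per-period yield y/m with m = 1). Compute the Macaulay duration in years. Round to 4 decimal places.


Coupon per period c = face * coupon_rate / m = 78.000000
Periods per year m = 1; per-period yield y/m = 0.037000
Number of cashflows N = 3
Cashflows (t years, CF_t, discount factor 1/(1+y/m)^(m*t), PV):
  t = 1.0000: CF_t = 78.000000, DF = 0.964320, PV = 75.216972
  t = 2.0000: CF_t = 78.000000, DF = 0.929913, PV = 72.533242
  t = 3.0000: CF_t = 1078.000000, DF = 0.896734, PV = 966.679462
Price P = sum_t PV_t = 1114.429676
Macaulay numerator sum_t t * PV_t:
  t * PV_t at t = 1.0000: 75.216972
  t * PV_t at t = 2.0000: 145.066484
  t * PV_t at t = 3.0000: 2900.038386
Macaulay duration D = (sum_t t * PV_t) / P = 3120.321842 / 1114.429676 = 2.799927

Answer: Macaulay duration = 2.7999 years
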